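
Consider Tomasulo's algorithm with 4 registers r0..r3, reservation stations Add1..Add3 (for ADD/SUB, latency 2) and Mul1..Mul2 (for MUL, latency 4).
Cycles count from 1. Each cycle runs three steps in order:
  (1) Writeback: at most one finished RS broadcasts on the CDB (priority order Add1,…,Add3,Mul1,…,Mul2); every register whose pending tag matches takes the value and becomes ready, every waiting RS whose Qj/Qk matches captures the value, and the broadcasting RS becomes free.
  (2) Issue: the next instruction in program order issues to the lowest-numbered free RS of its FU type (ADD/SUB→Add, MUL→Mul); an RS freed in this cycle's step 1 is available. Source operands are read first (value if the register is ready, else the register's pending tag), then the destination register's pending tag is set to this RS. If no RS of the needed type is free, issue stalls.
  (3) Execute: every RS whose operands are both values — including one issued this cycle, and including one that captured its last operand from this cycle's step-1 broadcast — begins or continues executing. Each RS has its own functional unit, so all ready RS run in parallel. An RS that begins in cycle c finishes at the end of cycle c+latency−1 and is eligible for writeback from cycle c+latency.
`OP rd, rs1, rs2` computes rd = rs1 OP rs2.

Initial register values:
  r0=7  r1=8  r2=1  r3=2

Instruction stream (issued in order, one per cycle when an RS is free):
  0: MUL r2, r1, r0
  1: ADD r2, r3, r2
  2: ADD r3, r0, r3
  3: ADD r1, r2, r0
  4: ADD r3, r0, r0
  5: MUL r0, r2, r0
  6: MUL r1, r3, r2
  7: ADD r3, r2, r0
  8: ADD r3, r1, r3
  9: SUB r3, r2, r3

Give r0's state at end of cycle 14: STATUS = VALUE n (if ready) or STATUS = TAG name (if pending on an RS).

  c1: issue MUL r2<-Mul1  regs: r0:7,r1:8,r2:Mul1,r3:2
  c2: issue ADD r2<-Add1  regs: r0:7,r1:8,r2:Add1,r3:2
  c3: issue ADD r3<-Add2  regs: r0:7,r1:8,r2:Add1,r3:Add2
  c4: issue ADD r1<-Add3  regs: r0:7,r1:Add3,r2:Add1,r3:Add2
  c5: CDB Add2=9; issue ADD r3<-Add2  regs: r0:7,r1:Add3,r2:Add1,r3:Add2
  c6: CDB Mul1=56; issue MUL r0<-Mul1  regs: r0:Mul1,r1:Add3,r2:Add1,r3:Add2
  c7: CDB Add2=14; issue MUL r1<-Mul2  regs: r0:Mul1,r1:Mul2,r2:Add1,r3:14
  c8: CDB Add1=58; issue ADD r3<-Add1  regs: r0:Mul1,r1:Mul2,r2:58,r3:Add1
  c9: issue ADD r3<-Add2  regs: r0:Mul1,r1:Mul2,r2:58,r3:Add2
  c10: CDB Add3=65; issue SUB r3<-Add3  regs: r0:Mul1,r1:Mul2,r2:58,r3:Add3
  c11: -  regs: r0:Mul1,r1:Mul2,r2:58,r3:Add3
  c12: CDB Mul1=406  regs: r0:406,r1:Mul2,r2:58,r3:Add3
  c13: CDB Mul2=812  regs: r0:406,r1:812,r2:58,r3:Add3
  c14: CDB Add1=464  regs: r0:406,r1:812,r2:58,r3:Add3

STATUS = VALUE 406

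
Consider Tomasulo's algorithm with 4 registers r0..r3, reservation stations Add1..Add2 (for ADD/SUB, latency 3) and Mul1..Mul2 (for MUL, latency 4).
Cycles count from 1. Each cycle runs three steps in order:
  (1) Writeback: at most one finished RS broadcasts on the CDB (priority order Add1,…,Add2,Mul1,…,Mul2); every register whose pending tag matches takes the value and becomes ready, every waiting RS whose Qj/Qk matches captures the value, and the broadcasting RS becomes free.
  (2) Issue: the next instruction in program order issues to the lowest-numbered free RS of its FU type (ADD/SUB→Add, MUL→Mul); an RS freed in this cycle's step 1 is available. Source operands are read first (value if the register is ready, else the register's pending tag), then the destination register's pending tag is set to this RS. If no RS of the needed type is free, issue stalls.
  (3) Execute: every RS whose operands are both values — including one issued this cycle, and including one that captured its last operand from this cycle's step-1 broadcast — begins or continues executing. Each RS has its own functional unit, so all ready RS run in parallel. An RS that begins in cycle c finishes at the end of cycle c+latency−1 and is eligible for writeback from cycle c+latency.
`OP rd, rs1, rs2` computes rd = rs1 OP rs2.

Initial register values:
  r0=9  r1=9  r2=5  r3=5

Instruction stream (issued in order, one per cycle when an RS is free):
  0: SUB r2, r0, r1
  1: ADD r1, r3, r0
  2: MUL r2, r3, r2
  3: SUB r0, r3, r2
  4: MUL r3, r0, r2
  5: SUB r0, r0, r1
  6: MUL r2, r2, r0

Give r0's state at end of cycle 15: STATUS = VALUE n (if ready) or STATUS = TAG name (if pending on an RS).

STATUS = VALUE -9

c1: issue SUB r2<-Add1 | r0:9,r1:9,r2:Add1,r3:5
c2: issue ADD r1<-Add2 | r0:9,r1:Add2,r2:Add1,r3:5
c3: issue MUL r2<-Mul1 | r0:9,r1:Add2,r2:Mul1,r3:5
c4: CDB Add1=0; issue SUB r0<-Add1 | r0:Add1,r1:Add2,r2:Mul1,r3:5
c5: CDB Add2=14; issue MUL r3<-Mul2 | r0:Add1,r1:14,r2:Mul1,r3:Mul2
c6: issue SUB r0<-Add2 | r0:Add2,r1:14,r2:Mul1,r3:Mul2
c7: stall | r0:Add2,r1:14,r2:Mul1,r3:Mul2
c8: CDB Mul1=0; issue MUL r2<-Mul1 | r0:Add2,r1:14,r2:Mul1,r3:Mul2
c9: - | r0:Add2,r1:14,r2:Mul1,r3:Mul2
c10: - | r0:Add2,r1:14,r2:Mul1,r3:Mul2
c11: CDB Add1=5 | r0:Add2,r1:14,r2:Mul1,r3:Mul2
c12: - | r0:Add2,r1:14,r2:Mul1,r3:Mul2
c13: - | r0:Add2,r1:14,r2:Mul1,r3:Mul2
c14: CDB Add2=-9 | r0:-9,r1:14,r2:Mul1,r3:Mul2
c15: CDB Mul2=0 | r0:-9,r1:14,r2:Mul1,r3:0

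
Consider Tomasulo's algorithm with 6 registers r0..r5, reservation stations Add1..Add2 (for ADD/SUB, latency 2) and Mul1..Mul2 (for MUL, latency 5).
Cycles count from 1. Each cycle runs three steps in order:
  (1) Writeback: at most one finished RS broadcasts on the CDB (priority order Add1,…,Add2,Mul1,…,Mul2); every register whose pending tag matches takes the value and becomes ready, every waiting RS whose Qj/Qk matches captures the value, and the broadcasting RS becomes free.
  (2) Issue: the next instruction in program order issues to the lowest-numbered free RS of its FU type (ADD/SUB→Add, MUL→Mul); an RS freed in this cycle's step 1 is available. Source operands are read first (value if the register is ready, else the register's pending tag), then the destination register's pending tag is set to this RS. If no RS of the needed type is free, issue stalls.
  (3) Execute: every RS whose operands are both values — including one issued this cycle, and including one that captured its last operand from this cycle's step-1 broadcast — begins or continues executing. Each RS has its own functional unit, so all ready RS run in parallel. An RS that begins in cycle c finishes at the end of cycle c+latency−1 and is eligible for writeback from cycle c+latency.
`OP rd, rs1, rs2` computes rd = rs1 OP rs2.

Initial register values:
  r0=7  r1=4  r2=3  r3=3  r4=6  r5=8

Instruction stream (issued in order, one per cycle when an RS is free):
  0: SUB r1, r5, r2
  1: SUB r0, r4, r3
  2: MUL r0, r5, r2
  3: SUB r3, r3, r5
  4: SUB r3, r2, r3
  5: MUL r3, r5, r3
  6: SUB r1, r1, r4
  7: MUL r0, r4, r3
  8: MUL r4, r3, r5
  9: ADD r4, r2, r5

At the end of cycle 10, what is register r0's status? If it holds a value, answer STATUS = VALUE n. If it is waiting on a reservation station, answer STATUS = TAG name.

  c1: issue SUB r1<-Add1  regs: r0:7,r1:Add1,r2:3,r3:3,r4:6,r5:8
  c2: issue SUB r0<-Add2  regs: r0:Add2,r1:Add1,r2:3,r3:3,r4:6,r5:8
  c3: CDB Add1=5; issue MUL r0<-Mul1  regs: r0:Mul1,r1:5,r2:3,r3:3,r4:6,r5:8
  c4: CDB Add2=3; issue SUB r3<-Add1  regs: r0:Mul1,r1:5,r2:3,r3:Add1,r4:6,r5:8
  c5: issue SUB r3<-Add2  regs: r0:Mul1,r1:5,r2:3,r3:Add2,r4:6,r5:8
  c6: CDB Add1=-5; issue MUL r3<-Mul2  regs: r0:Mul1,r1:5,r2:3,r3:Mul2,r4:6,r5:8
  c7: issue SUB r1<-Add1  regs: r0:Mul1,r1:Add1,r2:3,r3:Mul2,r4:6,r5:8
  c8: CDB Add2=8; stall  regs: r0:Mul1,r1:Add1,r2:3,r3:Mul2,r4:6,r5:8
  c9: CDB Add1=-1; stall  regs: r0:Mul1,r1:-1,r2:3,r3:Mul2,r4:6,r5:8
  c10: CDB Mul1=24; issue MUL r0<-Mul1  regs: r0:Mul1,r1:-1,r2:3,r3:Mul2,r4:6,r5:8

STATUS = TAG Mul1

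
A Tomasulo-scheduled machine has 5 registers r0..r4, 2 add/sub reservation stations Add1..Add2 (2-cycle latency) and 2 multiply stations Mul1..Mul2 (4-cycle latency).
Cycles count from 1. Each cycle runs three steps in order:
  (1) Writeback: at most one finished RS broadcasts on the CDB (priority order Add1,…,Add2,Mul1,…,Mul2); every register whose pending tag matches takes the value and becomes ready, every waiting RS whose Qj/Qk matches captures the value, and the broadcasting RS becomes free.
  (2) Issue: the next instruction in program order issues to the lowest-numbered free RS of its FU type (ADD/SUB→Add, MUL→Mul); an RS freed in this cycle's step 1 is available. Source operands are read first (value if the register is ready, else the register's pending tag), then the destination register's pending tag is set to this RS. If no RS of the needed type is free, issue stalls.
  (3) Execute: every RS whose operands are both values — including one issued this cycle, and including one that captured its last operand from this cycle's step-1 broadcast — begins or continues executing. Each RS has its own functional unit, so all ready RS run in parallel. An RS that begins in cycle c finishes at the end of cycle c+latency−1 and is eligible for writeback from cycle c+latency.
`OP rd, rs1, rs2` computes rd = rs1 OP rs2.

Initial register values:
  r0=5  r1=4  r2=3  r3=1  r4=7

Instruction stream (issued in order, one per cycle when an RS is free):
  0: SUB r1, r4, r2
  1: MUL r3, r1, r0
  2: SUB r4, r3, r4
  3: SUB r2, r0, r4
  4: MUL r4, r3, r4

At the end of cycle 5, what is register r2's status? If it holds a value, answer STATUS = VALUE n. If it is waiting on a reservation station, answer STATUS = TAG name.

STATUS = TAG Add2

c1: issue SUB r1<-Add1 | r0:5,r1:Add1,r2:3,r3:1,r4:7
c2: issue MUL r3<-Mul1 | r0:5,r1:Add1,r2:3,r3:Mul1,r4:7
c3: CDB Add1=4; issue SUB r4<-Add1 | r0:5,r1:4,r2:3,r3:Mul1,r4:Add1
c4: issue SUB r2<-Add2 | r0:5,r1:4,r2:Add2,r3:Mul1,r4:Add1
c5: issue MUL r4<-Mul2 | r0:5,r1:4,r2:Add2,r3:Mul1,r4:Mul2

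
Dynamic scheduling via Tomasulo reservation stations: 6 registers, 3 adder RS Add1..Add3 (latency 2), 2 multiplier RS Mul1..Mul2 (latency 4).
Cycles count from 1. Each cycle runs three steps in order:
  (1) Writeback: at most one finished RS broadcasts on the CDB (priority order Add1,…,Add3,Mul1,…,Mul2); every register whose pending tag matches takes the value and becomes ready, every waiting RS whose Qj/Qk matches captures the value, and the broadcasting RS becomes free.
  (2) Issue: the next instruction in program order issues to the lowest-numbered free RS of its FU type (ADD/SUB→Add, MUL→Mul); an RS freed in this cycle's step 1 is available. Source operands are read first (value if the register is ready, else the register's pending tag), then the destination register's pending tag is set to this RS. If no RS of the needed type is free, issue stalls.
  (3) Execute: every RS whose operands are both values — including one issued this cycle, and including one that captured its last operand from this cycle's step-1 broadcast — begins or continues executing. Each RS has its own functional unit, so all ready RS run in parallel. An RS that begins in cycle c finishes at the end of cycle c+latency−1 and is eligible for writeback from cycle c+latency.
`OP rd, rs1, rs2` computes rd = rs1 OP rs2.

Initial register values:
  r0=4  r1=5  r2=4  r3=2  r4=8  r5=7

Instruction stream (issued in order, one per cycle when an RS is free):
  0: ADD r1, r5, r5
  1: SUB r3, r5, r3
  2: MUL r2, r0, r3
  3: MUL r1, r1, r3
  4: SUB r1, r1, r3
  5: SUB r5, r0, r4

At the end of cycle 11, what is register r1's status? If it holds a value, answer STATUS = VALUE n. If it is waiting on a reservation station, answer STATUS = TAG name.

STATUS = TAG Add1

cycle 1: issue ADD r1<-Add1 // r0:4,r1:Add1,r2:4,r3:2,r4:8,r5:7
cycle 2: issue SUB r3<-Add2 // r0:4,r1:Add1,r2:4,r3:Add2,r4:8,r5:7
cycle 3: CDB Add1=14; issue MUL r2<-Mul1 // r0:4,r1:14,r2:Mul1,r3:Add2,r4:8,r5:7
cycle 4: CDB Add2=5; issue MUL r1<-Mul2 // r0:4,r1:Mul2,r2:Mul1,r3:5,r4:8,r5:7
cycle 5: issue SUB r1<-Add1 // r0:4,r1:Add1,r2:Mul1,r3:5,r4:8,r5:7
cycle 6: issue SUB r5<-Add2 // r0:4,r1:Add1,r2:Mul1,r3:5,r4:8,r5:Add2
cycle 7: - // r0:4,r1:Add1,r2:Mul1,r3:5,r4:8,r5:Add2
cycle 8: CDB Add2=-4 // r0:4,r1:Add1,r2:Mul1,r3:5,r4:8,r5:-4
cycle 9: CDB Mul1=20 // r0:4,r1:Add1,r2:20,r3:5,r4:8,r5:-4
cycle 10: CDB Mul2=70 // r0:4,r1:Add1,r2:20,r3:5,r4:8,r5:-4
cycle 11: - // r0:4,r1:Add1,r2:20,r3:5,r4:8,r5:-4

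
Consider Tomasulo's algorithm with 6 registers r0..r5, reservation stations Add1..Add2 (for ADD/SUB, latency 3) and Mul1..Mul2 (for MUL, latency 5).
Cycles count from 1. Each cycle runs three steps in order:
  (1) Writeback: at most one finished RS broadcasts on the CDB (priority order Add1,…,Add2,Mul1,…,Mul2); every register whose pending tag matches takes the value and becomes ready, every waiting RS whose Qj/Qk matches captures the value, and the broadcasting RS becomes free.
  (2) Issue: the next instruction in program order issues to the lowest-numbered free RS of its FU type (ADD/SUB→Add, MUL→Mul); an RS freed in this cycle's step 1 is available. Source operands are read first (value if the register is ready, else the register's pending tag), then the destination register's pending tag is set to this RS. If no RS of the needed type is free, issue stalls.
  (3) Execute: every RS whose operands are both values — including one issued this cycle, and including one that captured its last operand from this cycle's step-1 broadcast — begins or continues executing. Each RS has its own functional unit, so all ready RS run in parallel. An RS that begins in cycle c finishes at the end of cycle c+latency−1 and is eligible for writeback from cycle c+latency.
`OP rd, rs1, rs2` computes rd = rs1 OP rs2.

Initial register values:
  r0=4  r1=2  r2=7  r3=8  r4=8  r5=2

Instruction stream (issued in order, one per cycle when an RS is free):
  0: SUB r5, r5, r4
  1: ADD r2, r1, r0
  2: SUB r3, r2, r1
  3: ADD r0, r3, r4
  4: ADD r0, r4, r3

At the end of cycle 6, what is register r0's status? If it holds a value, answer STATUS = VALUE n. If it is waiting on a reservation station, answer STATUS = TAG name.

STATUS = TAG Add2

cycle 1: issue SUB r5<-Add1 // r0:4,r1:2,r2:7,r3:8,r4:8,r5:Add1
cycle 2: issue ADD r2<-Add2 // r0:4,r1:2,r2:Add2,r3:8,r4:8,r5:Add1
cycle 3: stall // r0:4,r1:2,r2:Add2,r3:8,r4:8,r5:Add1
cycle 4: CDB Add1=-6; issue SUB r3<-Add1 // r0:4,r1:2,r2:Add2,r3:Add1,r4:8,r5:-6
cycle 5: CDB Add2=6; issue ADD r0<-Add2 // r0:Add2,r1:2,r2:6,r3:Add1,r4:8,r5:-6
cycle 6: stall // r0:Add2,r1:2,r2:6,r3:Add1,r4:8,r5:-6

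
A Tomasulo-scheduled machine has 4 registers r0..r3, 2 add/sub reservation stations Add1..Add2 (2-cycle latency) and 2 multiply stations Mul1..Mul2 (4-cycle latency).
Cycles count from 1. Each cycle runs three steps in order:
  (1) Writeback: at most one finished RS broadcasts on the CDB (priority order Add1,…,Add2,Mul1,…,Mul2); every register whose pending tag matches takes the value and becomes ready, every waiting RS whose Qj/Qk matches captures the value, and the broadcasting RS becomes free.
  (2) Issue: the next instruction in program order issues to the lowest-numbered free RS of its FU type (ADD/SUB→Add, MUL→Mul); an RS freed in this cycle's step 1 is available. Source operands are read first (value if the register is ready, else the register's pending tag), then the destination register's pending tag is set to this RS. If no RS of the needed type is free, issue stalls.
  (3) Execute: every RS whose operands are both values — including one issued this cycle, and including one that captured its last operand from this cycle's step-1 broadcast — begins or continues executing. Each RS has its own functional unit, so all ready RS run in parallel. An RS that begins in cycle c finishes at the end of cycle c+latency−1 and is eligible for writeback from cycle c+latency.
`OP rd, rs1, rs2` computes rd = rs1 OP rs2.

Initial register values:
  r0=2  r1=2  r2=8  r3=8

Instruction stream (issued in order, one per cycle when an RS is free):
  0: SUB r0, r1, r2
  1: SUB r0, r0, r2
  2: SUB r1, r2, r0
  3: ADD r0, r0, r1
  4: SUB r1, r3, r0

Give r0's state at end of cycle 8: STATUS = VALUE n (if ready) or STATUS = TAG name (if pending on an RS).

STATUS = TAG Add2

c1: issue SUB r0<-Add1 | r0:Add1,r1:2,r2:8,r3:8
c2: issue SUB r0<-Add2 | r0:Add2,r1:2,r2:8,r3:8
c3: CDB Add1=-6; issue SUB r1<-Add1 | r0:Add2,r1:Add1,r2:8,r3:8
c4: stall | r0:Add2,r1:Add1,r2:8,r3:8
c5: CDB Add2=-14; issue ADD r0<-Add2 | r0:Add2,r1:Add1,r2:8,r3:8
c6: stall | r0:Add2,r1:Add1,r2:8,r3:8
c7: CDB Add1=22; issue SUB r1<-Add1 | r0:Add2,r1:Add1,r2:8,r3:8
c8: - | r0:Add2,r1:Add1,r2:8,r3:8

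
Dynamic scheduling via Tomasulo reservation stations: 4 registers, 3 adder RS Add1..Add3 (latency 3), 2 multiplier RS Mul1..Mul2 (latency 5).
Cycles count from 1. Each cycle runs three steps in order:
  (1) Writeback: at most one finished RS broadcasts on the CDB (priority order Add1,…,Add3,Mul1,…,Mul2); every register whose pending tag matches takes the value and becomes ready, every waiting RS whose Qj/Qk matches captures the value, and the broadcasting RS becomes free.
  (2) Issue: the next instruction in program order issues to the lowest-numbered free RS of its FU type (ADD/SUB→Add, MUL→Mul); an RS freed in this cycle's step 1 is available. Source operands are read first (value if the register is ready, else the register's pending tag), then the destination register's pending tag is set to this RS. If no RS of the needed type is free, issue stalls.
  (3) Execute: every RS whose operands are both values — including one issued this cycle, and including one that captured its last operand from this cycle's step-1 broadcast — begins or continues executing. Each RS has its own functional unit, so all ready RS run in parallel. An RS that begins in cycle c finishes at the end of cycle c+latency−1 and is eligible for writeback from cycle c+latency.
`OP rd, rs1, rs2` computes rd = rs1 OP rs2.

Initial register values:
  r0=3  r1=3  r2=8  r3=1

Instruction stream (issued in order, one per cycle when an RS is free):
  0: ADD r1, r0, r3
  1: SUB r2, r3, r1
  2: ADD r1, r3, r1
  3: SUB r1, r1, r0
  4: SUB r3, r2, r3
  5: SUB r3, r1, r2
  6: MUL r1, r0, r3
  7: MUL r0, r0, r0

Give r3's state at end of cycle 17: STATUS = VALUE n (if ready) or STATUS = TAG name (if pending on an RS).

  c1: issue ADD r1<-Add1  regs: r0:3,r1:Add1,r2:8,r3:1
  c2: issue SUB r2<-Add2  regs: r0:3,r1:Add1,r2:Add2,r3:1
  c3: issue ADD r1<-Add3  regs: r0:3,r1:Add3,r2:Add2,r3:1
  c4: CDB Add1=4; issue SUB r1<-Add1  regs: r0:3,r1:Add1,r2:Add2,r3:1
  c5: stall  regs: r0:3,r1:Add1,r2:Add2,r3:1
  c6: stall  regs: r0:3,r1:Add1,r2:Add2,r3:1
  c7: CDB Add2=-3; issue SUB r3<-Add2  regs: r0:3,r1:Add1,r2:-3,r3:Add2
  c8: CDB Add3=5; issue SUB r3<-Add3  regs: r0:3,r1:Add1,r2:-3,r3:Add3
  c9: issue MUL r1<-Mul1  regs: r0:3,r1:Mul1,r2:-3,r3:Add3
  c10: CDB Add2=-4; issue MUL r0<-Mul2  regs: r0:Mul2,r1:Mul1,r2:-3,r3:Add3
  c11: CDB Add1=2  regs: r0:Mul2,r1:Mul1,r2:-3,r3:Add3
  c12: -  regs: r0:Mul2,r1:Mul1,r2:-3,r3:Add3
  c13: -  regs: r0:Mul2,r1:Mul1,r2:-3,r3:Add3
  c14: CDB Add3=5  regs: r0:Mul2,r1:Mul1,r2:-3,r3:5
  c15: CDB Mul2=9  regs: r0:9,r1:Mul1,r2:-3,r3:5
  c16: -  regs: r0:9,r1:Mul1,r2:-3,r3:5
  c17: -  regs: r0:9,r1:Mul1,r2:-3,r3:5

STATUS = VALUE 5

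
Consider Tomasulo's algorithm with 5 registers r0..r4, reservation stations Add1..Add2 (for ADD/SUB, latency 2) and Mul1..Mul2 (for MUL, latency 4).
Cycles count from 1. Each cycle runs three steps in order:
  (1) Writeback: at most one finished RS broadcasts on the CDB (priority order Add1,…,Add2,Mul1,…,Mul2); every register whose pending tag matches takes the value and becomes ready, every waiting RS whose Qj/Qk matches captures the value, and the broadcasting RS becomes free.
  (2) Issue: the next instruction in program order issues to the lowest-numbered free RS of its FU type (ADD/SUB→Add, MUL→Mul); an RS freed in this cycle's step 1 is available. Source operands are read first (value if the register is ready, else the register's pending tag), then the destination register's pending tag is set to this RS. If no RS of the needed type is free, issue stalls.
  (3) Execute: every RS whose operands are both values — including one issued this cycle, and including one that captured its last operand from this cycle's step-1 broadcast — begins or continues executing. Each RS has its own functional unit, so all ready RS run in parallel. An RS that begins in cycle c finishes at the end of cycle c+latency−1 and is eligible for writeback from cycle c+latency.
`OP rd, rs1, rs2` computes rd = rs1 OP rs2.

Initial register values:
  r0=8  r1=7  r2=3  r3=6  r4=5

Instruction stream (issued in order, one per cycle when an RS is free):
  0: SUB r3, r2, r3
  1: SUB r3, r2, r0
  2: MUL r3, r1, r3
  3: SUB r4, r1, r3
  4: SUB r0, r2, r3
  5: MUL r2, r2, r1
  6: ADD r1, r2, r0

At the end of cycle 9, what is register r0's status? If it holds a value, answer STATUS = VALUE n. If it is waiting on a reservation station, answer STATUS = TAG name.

cycle 1: issue SUB r3<-Add1 // r0:8,r1:7,r2:3,r3:Add1,r4:5
cycle 2: issue SUB r3<-Add2 // r0:8,r1:7,r2:3,r3:Add2,r4:5
cycle 3: CDB Add1=-3; issue MUL r3<-Mul1 // r0:8,r1:7,r2:3,r3:Mul1,r4:5
cycle 4: CDB Add2=-5; issue SUB r4<-Add1 // r0:8,r1:7,r2:3,r3:Mul1,r4:Add1
cycle 5: issue SUB r0<-Add2 // r0:Add2,r1:7,r2:3,r3:Mul1,r4:Add1
cycle 6: issue MUL r2<-Mul2 // r0:Add2,r1:7,r2:Mul2,r3:Mul1,r4:Add1
cycle 7: stall // r0:Add2,r1:7,r2:Mul2,r3:Mul1,r4:Add1
cycle 8: CDB Mul1=-35; stall // r0:Add2,r1:7,r2:Mul2,r3:-35,r4:Add1
cycle 9: stall // r0:Add2,r1:7,r2:Mul2,r3:-35,r4:Add1

STATUS = TAG Add2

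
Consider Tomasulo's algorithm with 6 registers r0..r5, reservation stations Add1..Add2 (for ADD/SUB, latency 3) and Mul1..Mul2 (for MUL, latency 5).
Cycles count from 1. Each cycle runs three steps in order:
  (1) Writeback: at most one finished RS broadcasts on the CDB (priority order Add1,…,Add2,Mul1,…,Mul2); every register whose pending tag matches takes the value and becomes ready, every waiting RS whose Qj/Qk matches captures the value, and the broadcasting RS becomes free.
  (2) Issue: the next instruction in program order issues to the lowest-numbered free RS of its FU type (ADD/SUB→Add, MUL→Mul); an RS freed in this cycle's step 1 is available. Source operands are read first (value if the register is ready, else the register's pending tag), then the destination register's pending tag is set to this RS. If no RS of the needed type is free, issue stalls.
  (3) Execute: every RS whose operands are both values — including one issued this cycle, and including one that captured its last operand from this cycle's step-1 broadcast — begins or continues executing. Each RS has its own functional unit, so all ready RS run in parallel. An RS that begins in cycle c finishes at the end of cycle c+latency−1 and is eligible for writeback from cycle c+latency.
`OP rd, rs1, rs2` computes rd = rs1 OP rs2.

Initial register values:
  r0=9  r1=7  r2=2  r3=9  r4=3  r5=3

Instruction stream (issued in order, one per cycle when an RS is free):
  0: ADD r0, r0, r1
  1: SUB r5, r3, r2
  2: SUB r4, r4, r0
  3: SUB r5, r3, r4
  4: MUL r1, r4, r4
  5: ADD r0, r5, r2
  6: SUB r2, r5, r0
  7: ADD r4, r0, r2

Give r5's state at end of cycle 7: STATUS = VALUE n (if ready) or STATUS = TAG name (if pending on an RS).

  c1: issue ADD r0<-Add1  regs: r0:Add1,r1:7,r2:2,r3:9,r4:3,r5:3
  c2: issue SUB r5<-Add2  regs: r0:Add1,r1:7,r2:2,r3:9,r4:3,r5:Add2
  c3: stall  regs: r0:Add1,r1:7,r2:2,r3:9,r4:3,r5:Add2
  c4: CDB Add1=16; issue SUB r4<-Add1  regs: r0:16,r1:7,r2:2,r3:9,r4:Add1,r5:Add2
  c5: CDB Add2=7; issue SUB r5<-Add2  regs: r0:16,r1:7,r2:2,r3:9,r4:Add1,r5:Add2
  c6: issue MUL r1<-Mul1  regs: r0:16,r1:Mul1,r2:2,r3:9,r4:Add1,r5:Add2
  c7: CDB Add1=-13; issue ADD r0<-Add1  regs: r0:Add1,r1:Mul1,r2:2,r3:9,r4:-13,r5:Add2

STATUS = TAG Add2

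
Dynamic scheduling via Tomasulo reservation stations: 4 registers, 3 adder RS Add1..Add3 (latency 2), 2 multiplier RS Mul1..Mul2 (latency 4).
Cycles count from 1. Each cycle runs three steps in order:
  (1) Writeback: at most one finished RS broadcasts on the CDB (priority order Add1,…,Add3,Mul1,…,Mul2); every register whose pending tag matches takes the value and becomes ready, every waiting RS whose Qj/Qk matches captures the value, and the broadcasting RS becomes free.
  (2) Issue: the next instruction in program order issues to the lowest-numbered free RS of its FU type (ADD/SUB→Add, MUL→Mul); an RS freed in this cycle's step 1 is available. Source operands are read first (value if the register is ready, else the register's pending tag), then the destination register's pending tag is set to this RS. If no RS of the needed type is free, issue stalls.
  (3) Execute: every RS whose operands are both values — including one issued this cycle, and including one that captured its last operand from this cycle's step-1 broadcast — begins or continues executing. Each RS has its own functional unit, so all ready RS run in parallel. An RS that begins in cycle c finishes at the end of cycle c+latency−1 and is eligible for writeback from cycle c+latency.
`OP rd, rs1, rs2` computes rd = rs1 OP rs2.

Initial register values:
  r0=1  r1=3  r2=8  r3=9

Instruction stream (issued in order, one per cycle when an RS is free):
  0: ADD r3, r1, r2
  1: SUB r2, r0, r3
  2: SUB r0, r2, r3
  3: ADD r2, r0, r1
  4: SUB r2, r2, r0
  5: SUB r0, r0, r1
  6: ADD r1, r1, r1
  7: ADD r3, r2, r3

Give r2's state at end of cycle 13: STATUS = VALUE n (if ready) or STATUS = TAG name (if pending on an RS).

STATUS = VALUE 3

  c1: issue ADD r3<-Add1  regs: r0:1,r1:3,r2:8,r3:Add1
  c2: issue SUB r2<-Add2  regs: r0:1,r1:3,r2:Add2,r3:Add1
  c3: CDB Add1=11; issue SUB r0<-Add1  regs: r0:Add1,r1:3,r2:Add2,r3:11
  c4: issue ADD r2<-Add3  regs: r0:Add1,r1:3,r2:Add3,r3:11
  c5: CDB Add2=-10; issue SUB r2<-Add2  regs: r0:Add1,r1:3,r2:Add2,r3:11
  c6: stall  regs: r0:Add1,r1:3,r2:Add2,r3:11
  c7: CDB Add1=-21; issue SUB r0<-Add1  regs: r0:Add1,r1:3,r2:Add2,r3:11
  c8: stall  regs: r0:Add1,r1:3,r2:Add2,r3:11
  c9: CDB Add1=-24; issue ADD r1<-Add1  regs: r0:-24,r1:Add1,r2:Add2,r3:11
  c10: CDB Add3=-18; issue ADD r3<-Add3  regs: r0:-24,r1:Add1,r2:Add2,r3:Add3
  c11: CDB Add1=6  regs: r0:-24,r1:6,r2:Add2,r3:Add3
  c12: CDB Add2=3  regs: r0:-24,r1:6,r2:3,r3:Add3
  c13: -  regs: r0:-24,r1:6,r2:3,r3:Add3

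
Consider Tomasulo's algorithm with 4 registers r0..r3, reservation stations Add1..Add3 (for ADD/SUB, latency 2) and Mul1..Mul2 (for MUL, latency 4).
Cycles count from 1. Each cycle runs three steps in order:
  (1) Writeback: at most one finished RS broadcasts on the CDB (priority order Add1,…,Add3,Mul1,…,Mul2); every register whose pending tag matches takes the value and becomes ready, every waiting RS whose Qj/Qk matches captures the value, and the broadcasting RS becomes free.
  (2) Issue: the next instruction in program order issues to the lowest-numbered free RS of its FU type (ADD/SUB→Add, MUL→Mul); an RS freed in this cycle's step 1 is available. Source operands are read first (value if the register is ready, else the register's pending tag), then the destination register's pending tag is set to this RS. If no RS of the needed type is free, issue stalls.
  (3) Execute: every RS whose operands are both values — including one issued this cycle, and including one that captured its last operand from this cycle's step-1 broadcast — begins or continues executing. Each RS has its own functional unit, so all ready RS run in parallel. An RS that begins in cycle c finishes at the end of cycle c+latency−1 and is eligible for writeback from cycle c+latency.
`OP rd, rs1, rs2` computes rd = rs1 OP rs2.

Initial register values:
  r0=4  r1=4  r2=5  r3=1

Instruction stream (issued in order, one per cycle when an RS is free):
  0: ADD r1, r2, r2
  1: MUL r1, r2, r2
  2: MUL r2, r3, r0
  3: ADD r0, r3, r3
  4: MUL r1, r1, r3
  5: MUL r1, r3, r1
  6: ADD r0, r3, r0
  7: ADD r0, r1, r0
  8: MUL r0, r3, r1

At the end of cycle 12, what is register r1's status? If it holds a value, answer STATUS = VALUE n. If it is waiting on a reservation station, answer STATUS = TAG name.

STATUS = TAG Mul2

cycle 1: issue ADD r1<-Add1 // r0:4,r1:Add1,r2:5,r3:1
cycle 2: issue MUL r1<-Mul1 // r0:4,r1:Mul1,r2:5,r3:1
cycle 3: CDB Add1=10; issue MUL r2<-Mul2 // r0:4,r1:Mul1,r2:Mul2,r3:1
cycle 4: issue ADD r0<-Add1 // r0:Add1,r1:Mul1,r2:Mul2,r3:1
cycle 5: stall // r0:Add1,r1:Mul1,r2:Mul2,r3:1
cycle 6: CDB Add1=2; stall // r0:2,r1:Mul1,r2:Mul2,r3:1
cycle 7: CDB Mul1=25; issue MUL r1<-Mul1 // r0:2,r1:Mul1,r2:Mul2,r3:1
cycle 8: CDB Mul2=4; issue MUL r1<-Mul2 // r0:2,r1:Mul2,r2:4,r3:1
cycle 9: issue ADD r0<-Add1 // r0:Add1,r1:Mul2,r2:4,r3:1
cycle 10: issue ADD r0<-Add2 // r0:Add2,r1:Mul2,r2:4,r3:1
cycle 11: CDB Add1=3; stall // r0:Add2,r1:Mul2,r2:4,r3:1
cycle 12: CDB Mul1=25; issue MUL r0<-Mul1 // r0:Mul1,r1:Mul2,r2:4,r3:1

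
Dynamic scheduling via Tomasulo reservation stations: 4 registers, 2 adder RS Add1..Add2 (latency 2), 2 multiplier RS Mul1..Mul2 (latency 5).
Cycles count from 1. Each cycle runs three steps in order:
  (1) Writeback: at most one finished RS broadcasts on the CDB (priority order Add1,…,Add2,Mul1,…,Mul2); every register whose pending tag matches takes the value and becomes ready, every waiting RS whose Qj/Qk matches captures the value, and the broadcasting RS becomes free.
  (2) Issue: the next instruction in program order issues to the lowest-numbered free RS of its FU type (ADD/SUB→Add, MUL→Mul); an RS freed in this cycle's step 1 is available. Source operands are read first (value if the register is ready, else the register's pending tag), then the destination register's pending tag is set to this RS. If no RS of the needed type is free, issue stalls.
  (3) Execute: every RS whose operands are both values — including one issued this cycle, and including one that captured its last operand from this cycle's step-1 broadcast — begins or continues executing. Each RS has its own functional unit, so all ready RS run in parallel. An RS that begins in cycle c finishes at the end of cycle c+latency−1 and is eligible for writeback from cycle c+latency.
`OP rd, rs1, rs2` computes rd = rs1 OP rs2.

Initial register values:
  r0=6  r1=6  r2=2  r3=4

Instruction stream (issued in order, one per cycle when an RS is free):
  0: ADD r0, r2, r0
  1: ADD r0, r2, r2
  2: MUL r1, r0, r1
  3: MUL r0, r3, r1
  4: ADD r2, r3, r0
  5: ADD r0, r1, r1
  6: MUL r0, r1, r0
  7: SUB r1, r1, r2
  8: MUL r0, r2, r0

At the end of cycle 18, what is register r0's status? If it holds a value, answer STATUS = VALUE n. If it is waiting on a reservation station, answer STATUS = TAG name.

STATUS = TAG Mul2

  c1: issue ADD r0<-Add1  regs: r0:Add1,r1:6,r2:2,r3:4
  c2: issue ADD r0<-Add2  regs: r0:Add2,r1:6,r2:2,r3:4
  c3: CDB Add1=8; issue MUL r1<-Mul1  regs: r0:Add2,r1:Mul1,r2:2,r3:4
  c4: CDB Add2=4; issue MUL r0<-Mul2  regs: r0:Mul2,r1:Mul1,r2:2,r3:4
  c5: issue ADD r2<-Add1  regs: r0:Mul2,r1:Mul1,r2:Add1,r3:4
  c6: issue ADD r0<-Add2  regs: r0:Add2,r1:Mul1,r2:Add1,r3:4
  c7: stall  regs: r0:Add2,r1:Mul1,r2:Add1,r3:4
  c8: stall  regs: r0:Add2,r1:Mul1,r2:Add1,r3:4
  c9: CDB Mul1=24; issue MUL r0<-Mul1  regs: r0:Mul1,r1:24,r2:Add1,r3:4
  c10: stall  regs: r0:Mul1,r1:24,r2:Add1,r3:4
  c11: CDB Add2=48; issue SUB r1<-Add2  regs: r0:Mul1,r1:Add2,r2:Add1,r3:4
  c12: stall  regs: r0:Mul1,r1:Add2,r2:Add1,r3:4
  c13: stall  regs: r0:Mul1,r1:Add2,r2:Add1,r3:4
  c14: CDB Mul2=96; issue MUL r0<-Mul2  regs: r0:Mul2,r1:Add2,r2:Add1,r3:4
  c15: -  regs: r0:Mul2,r1:Add2,r2:Add1,r3:4
  c16: CDB Add1=100  regs: r0:Mul2,r1:Add2,r2:100,r3:4
  c17: CDB Mul1=1152  regs: r0:Mul2,r1:Add2,r2:100,r3:4
  c18: CDB Add2=-76  regs: r0:Mul2,r1:-76,r2:100,r3:4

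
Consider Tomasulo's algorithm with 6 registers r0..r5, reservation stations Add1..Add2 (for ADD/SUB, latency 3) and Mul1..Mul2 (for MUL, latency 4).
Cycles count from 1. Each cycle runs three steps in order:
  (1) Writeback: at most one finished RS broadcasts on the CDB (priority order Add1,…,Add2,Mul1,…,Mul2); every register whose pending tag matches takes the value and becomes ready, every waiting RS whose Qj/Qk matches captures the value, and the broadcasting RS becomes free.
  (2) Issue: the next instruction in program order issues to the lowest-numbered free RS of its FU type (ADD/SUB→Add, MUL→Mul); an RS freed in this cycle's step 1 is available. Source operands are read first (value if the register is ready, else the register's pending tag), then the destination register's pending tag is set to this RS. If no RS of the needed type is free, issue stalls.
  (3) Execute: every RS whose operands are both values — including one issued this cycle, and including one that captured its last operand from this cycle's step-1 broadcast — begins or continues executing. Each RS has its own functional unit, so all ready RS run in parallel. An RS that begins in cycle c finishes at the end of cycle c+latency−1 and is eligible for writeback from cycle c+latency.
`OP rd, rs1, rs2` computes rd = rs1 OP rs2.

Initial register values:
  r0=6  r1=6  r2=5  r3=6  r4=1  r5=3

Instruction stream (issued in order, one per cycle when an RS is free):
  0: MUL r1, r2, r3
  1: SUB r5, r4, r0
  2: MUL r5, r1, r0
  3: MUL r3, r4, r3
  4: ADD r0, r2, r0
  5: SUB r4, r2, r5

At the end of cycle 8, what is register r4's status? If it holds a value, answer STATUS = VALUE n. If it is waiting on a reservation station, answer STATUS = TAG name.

  c1: issue MUL r1<-Mul1  regs: r0:6,r1:Mul1,r2:5,r3:6,r4:1,r5:3
  c2: issue SUB r5<-Add1  regs: r0:6,r1:Mul1,r2:5,r3:6,r4:1,r5:Add1
  c3: issue MUL r5<-Mul2  regs: r0:6,r1:Mul1,r2:5,r3:6,r4:1,r5:Mul2
  c4: stall  regs: r0:6,r1:Mul1,r2:5,r3:6,r4:1,r5:Mul2
  c5: CDB Add1=-5; stall  regs: r0:6,r1:Mul1,r2:5,r3:6,r4:1,r5:Mul2
  c6: CDB Mul1=30; issue MUL r3<-Mul1  regs: r0:6,r1:30,r2:5,r3:Mul1,r4:1,r5:Mul2
  c7: issue ADD r0<-Add1  regs: r0:Add1,r1:30,r2:5,r3:Mul1,r4:1,r5:Mul2
  c8: issue SUB r4<-Add2  regs: r0:Add1,r1:30,r2:5,r3:Mul1,r4:Add2,r5:Mul2

STATUS = TAG Add2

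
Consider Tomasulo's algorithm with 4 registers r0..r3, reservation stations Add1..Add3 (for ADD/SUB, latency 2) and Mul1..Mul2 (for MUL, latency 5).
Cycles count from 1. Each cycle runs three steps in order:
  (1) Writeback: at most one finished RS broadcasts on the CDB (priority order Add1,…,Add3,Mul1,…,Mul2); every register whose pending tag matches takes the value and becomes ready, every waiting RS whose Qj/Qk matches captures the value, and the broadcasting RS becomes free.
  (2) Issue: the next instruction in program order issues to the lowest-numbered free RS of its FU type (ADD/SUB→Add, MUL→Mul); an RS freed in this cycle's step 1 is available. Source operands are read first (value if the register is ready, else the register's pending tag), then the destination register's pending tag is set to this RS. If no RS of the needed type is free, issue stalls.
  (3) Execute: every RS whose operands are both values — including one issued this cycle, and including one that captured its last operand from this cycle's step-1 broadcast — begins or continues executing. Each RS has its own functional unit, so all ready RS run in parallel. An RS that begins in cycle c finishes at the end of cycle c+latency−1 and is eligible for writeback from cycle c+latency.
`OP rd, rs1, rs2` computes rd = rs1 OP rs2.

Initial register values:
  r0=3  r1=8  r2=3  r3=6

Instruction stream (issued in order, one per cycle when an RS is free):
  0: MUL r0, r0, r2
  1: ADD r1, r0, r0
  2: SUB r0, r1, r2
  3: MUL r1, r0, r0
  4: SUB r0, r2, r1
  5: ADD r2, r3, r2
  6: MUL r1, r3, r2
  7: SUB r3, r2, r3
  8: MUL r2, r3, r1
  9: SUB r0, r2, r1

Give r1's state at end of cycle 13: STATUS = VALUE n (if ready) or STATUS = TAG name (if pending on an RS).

STATUS = TAG Mul1

  c1: issue MUL r0<-Mul1  regs: r0:Mul1,r1:8,r2:3,r3:6
  c2: issue ADD r1<-Add1  regs: r0:Mul1,r1:Add1,r2:3,r3:6
  c3: issue SUB r0<-Add2  regs: r0:Add2,r1:Add1,r2:3,r3:6
  c4: issue MUL r1<-Mul2  regs: r0:Add2,r1:Mul2,r2:3,r3:6
  c5: issue SUB r0<-Add3  regs: r0:Add3,r1:Mul2,r2:3,r3:6
  c6: CDB Mul1=9; stall  regs: r0:Add3,r1:Mul2,r2:3,r3:6
  c7: stall  regs: r0:Add3,r1:Mul2,r2:3,r3:6
  c8: CDB Add1=18; issue ADD r2<-Add1  regs: r0:Add3,r1:Mul2,r2:Add1,r3:6
  c9: issue MUL r1<-Mul1  regs: r0:Add3,r1:Mul1,r2:Add1,r3:6
  c10: CDB Add1=9; issue SUB r3<-Add1  regs: r0:Add3,r1:Mul1,r2:9,r3:Add1
  c11: CDB Add2=15; stall  regs: r0:Add3,r1:Mul1,r2:9,r3:Add1
  c12: CDB Add1=3; stall  regs: r0:Add3,r1:Mul1,r2:9,r3:3
  c13: stall  regs: r0:Add3,r1:Mul1,r2:9,r3:3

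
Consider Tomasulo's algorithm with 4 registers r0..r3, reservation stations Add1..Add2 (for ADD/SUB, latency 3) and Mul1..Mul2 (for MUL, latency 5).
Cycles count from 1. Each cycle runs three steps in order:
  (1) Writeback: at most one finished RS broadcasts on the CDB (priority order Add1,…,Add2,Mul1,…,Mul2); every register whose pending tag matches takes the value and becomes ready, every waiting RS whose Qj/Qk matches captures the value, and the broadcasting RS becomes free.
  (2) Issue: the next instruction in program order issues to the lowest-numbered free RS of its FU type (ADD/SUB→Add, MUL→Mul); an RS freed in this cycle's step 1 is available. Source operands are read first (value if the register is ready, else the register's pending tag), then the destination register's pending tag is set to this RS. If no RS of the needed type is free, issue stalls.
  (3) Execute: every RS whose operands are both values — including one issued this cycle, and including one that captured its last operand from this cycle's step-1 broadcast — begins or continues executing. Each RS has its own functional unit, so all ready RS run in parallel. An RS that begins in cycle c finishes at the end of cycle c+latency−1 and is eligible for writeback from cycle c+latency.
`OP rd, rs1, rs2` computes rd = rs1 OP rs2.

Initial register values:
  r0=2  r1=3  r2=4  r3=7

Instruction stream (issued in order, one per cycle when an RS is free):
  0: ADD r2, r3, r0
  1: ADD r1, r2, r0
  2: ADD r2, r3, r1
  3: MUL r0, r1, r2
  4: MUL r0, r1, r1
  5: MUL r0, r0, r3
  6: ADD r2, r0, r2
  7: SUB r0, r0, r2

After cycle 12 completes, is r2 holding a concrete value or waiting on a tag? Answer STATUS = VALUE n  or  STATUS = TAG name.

cycle 1: issue ADD r2<-Add1 // r0:2,r1:3,r2:Add1,r3:7
cycle 2: issue ADD r1<-Add2 // r0:2,r1:Add2,r2:Add1,r3:7
cycle 3: stall // r0:2,r1:Add2,r2:Add1,r3:7
cycle 4: CDB Add1=9; issue ADD r2<-Add1 // r0:2,r1:Add2,r2:Add1,r3:7
cycle 5: issue MUL r0<-Mul1 // r0:Mul1,r1:Add2,r2:Add1,r3:7
cycle 6: issue MUL r0<-Mul2 // r0:Mul2,r1:Add2,r2:Add1,r3:7
cycle 7: CDB Add2=11; stall // r0:Mul2,r1:11,r2:Add1,r3:7
cycle 8: stall // r0:Mul2,r1:11,r2:Add1,r3:7
cycle 9: stall // r0:Mul2,r1:11,r2:Add1,r3:7
cycle 10: CDB Add1=18; stall // r0:Mul2,r1:11,r2:18,r3:7
cycle 11: stall // r0:Mul2,r1:11,r2:18,r3:7
cycle 12: CDB Mul2=121; issue MUL r0<-Mul2 // r0:Mul2,r1:11,r2:18,r3:7

STATUS = VALUE 18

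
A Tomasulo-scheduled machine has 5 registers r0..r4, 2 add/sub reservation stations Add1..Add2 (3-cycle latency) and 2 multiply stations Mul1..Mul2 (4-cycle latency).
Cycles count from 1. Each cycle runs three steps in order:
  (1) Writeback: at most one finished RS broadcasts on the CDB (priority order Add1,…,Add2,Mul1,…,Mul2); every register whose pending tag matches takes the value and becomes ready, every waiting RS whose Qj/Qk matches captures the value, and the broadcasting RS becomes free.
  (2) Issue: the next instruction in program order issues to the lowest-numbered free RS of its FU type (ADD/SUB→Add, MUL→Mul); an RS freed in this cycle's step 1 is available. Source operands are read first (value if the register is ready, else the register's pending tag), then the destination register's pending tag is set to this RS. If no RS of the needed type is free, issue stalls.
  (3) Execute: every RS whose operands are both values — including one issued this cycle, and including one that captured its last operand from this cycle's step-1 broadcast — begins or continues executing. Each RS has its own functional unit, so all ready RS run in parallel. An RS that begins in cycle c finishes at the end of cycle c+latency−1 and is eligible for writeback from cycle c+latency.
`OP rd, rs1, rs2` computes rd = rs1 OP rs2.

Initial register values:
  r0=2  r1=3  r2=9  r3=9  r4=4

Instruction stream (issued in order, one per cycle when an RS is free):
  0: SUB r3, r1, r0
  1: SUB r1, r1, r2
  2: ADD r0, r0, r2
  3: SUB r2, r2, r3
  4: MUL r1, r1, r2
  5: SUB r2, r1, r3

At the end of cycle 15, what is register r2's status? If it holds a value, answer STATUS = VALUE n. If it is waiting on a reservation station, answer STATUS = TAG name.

  c1: issue SUB r3<-Add1  regs: r0:2,r1:3,r2:9,r3:Add1,r4:4
  c2: issue SUB r1<-Add2  regs: r0:2,r1:Add2,r2:9,r3:Add1,r4:4
  c3: stall  regs: r0:2,r1:Add2,r2:9,r3:Add1,r4:4
  c4: CDB Add1=1; issue ADD r0<-Add1  regs: r0:Add1,r1:Add2,r2:9,r3:1,r4:4
  c5: CDB Add2=-6; issue SUB r2<-Add2  regs: r0:Add1,r1:-6,r2:Add2,r3:1,r4:4
  c6: issue MUL r1<-Mul1  regs: r0:Add1,r1:Mul1,r2:Add2,r3:1,r4:4
  c7: CDB Add1=11; issue SUB r2<-Add1  regs: r0:11,r1:Mul1,r2:Add1,r3:1,r4:4
  c8: CDB Add2=8  regs: r0:11,r1:Mul1,r2:Add1,r3:1,r4:4
  c9: -  regs: r0:11,r1:Mul1,r2:Add1,r3:1,r4:4
  c10: -  regs: r0:11,r1:Mul1,r2:Add1,r3:1,r4:4
  c11: -  regs: r0:11,r1:Mul1,r2:Add1,r3:1,r4:4
  c12: CDB Mul1=-48  regs: r0:11,r1:-48,r2:Add1,r3:1,r4:4
  c13: -  regs: r0:11,r1:-48,r2:Add1,r3:1,r4:4
  c14: -  regs: r0:11,r1:-48,r2:Add1,r3:1,r4:4
  c15: CDB Add1=-49  regs: r0:11,r1:-48,r2:-49,r3:1,r4:4

STATUS = VALUE -49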